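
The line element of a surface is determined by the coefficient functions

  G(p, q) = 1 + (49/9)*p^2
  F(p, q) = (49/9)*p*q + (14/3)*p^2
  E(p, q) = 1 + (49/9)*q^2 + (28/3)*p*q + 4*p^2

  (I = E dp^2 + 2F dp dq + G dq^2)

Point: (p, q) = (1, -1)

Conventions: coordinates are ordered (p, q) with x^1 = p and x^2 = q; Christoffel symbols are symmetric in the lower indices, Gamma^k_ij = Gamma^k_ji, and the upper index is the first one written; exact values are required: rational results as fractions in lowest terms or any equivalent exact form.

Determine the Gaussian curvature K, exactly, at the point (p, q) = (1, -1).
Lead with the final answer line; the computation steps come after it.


Answer: K = -441/3481

E = 10/9, F = -7/9, G = 58/9, EG - F^2 = 59/9 at the point
E_p = -4/3, E_q = -14/9, F_p = 35/9, F_q = 49/9, G_p = 98/9, G_q = 0
E_qq = 98/9, F_pq = 49/9, G_pp = 98/9
Brioschi: K = (det M1 - det M2) / (EG - F^2)^2 with the standard first/second-derivative matrices M1, M2.
M1 = [[-E_qq/2 + F_pq - G_pp/2, E_p/2, F_p - E_q/2], [F_q - G_p/2, E, F], [G_q/2, F, G]] = [[-49/9, -2/3, 14/3], [0, 10/9, -7/9], [0, -7/9, 58/9]]; det M1 = -2891/81
M2 = [[0, E_q/2, G_p/2], [E_q/2, E, F], [G_p/2, F, G]] = [[0, -7/9, 49/9], [-7/9, 10/9, -7/9], [49/9, -7/9, 58/9]]; det M2 = -2450/81
det M1 - det M2 = -49/9; K = -49/9 / (59/9)^2 = -441/3481


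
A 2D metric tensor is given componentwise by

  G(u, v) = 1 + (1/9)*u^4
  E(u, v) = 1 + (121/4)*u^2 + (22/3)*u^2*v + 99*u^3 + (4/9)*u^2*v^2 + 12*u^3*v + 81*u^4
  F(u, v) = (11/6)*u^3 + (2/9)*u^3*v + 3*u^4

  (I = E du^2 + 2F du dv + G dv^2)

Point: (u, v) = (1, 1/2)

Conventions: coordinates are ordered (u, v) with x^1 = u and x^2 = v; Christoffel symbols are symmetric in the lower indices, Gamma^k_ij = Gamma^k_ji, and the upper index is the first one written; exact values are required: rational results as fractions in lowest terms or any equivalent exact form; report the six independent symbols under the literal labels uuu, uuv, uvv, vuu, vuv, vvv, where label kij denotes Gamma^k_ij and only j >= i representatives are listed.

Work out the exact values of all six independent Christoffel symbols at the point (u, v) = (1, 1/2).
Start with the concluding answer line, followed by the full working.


Answer: Gamma_uuu = 12727/7961, Gamma_uuv = 356/7961, Gamma_uvv = 0, Gamma_vuu = 286/7961, Gamma_vuv = 8/7961, Gamma_vvv = 0

E = 7957/36, F = 89/18, G = 10/9 at the point
E_u = 12727/18, E_v = 178/9, F_u = 107/6, F_v = 2/9, G_u = 4/9, G_v = 0
EG - F^2 = 7961/36;  g^inv = (36/7961) * [[10/9, -89/18], [-89/18, 7957/36]]
first-kind symbols [ij,l] = (1/2)(d_i g_jl + d_j g_il - d_l g_ij): [uu,u] = E_u/2 = 12727/36, [uu,v] = F_u - E_v/2 = 143/18, [uv,u] = E_v/2 = 89/9, [uv,v] = G_u/2 = 2/9, [vv,u] = F_v - G_u/2 = 0, [vv,v] = G_v/2 = 0
Gamma^u_ij = (G*[ij,u] - F*[ij,v])/(EG - F^2), Gamma^v_ij = (E*[ij,v] - F*[ij,u])/(EG - F^2)


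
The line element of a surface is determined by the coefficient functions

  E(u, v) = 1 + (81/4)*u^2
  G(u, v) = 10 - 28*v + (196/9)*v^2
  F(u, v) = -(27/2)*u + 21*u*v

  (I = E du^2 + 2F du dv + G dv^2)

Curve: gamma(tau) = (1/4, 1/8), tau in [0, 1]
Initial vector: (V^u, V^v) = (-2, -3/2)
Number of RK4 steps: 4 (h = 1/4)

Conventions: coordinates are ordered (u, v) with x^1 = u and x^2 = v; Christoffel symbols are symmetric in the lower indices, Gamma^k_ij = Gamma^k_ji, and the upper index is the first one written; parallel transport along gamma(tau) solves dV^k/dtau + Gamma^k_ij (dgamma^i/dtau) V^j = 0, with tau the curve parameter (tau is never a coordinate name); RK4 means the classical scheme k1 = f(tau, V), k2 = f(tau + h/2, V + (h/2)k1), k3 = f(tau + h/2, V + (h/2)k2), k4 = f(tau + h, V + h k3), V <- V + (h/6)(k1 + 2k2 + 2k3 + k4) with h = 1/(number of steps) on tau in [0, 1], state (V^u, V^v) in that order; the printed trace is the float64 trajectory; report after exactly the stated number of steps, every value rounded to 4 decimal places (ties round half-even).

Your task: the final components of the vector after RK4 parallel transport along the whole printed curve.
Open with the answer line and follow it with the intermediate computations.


Answer: V^u = -2.0000, V^v = -1.5000

gamma'(tau) = (0, 0); f(tau, V)^k = -Gamma^k_ij(gamma(tau)) gamma'^i(tau) V^j; h = 1/4; intermediate values shown to 6 dp
curve data and Christoffel symbols at the stage parameters:
  tau = 0.000000: gamma = (0.250000, 0.125000), gamma' = (0.000000, 0.000000); Gamma_uuu = 0.624545, Gamma_uuv = 0.000000, Gamma_uvv = 0.647676, Gamma_vuu = -1.341615, Gamma_vuv = 0.000000, Gamma_vvv = -1.391304
  tau = 0.125000: gamma = (0.250000, 0.125000), gamma' = (0.000000, 0.000000); Gamma_uuu = 0.624545, Gamma_uuv = 0.000000, Gamma_uvv = 0.647676, Gamma_vuu = -1.341615, Gamma_vuv = 0.000000, Gamma_vvv = -1.391304
  tau = 0.250000: gamma = (0.250000, 0.125000), gamma' = (0.000000, 0.000000); Gamma_uuu = 0.624545, Gamma_uuv = 0.000000, Gamma_uvv = 0.647676, Gamma_vuu = -1.341615, Gamma_vuv = 0.000000, Gamma_vvv = -1.391304
  tau = 0.375000: gamma = (0.250000, 0.125000), gamma' = (0.000000, 0.000000); Gamma_uuu = 0.624545, Gamma_uuv = 0.000000, Gamma_uvv = 0.647676, Gamma_vuu = -1.341615, Gamma_vuv = 0.000000, Gamma_vvv = -1.391304
  tau = 0.500000: gamma = (0.250000, 0.125000), gamma' = (0.000000, 0.000000); Gamma_uuu = 0.624545, Gamma_uuv = 0.000000, Gamma_uvv = 0.647676, Gamma_vuu = -1.341615, Gamma_vuv = 0.000000, Gamma_vvv = -1.391304
  tau = 0.625000: gamma = (0.250000, 0.125000), gamma' = (0.000000, 0.000000); Gamma_uuu = 0.624545, Gamma_uuv = 0.000000, Gamma_uvv = 0.647676, Gamma_vuu = -1.341615, Gamma_vuv = 0.000000, Gamma_vvv = -1.391304
  tau = 0.750000: gamma = (0.250000, 0.125000), gamma' = (0.000000, 0.000000); Gamma_uuu = 0.624545, Gamma_uuv = 0.000000, Gamma_uvv = 0.647676, Gamma_vuu = -1.341615, Gamma_vuv = 0.000000, Gamma_vvv = -1.391304
  tau = 0.875000: gamma = (0.250000, 0.125000), gamma' = (0.000000, 0.000000); Gamma_uuu = 0.624545, Gamma_uuv = 0.000000, Gamma_uvv = 0.647676, Gamma_vuu = -1.341615, Gamma_vuv = 0.000000, Gamma_vvv = -1.391304
  tau = 1.000000: gamma = (0.250000, 0.125000), gamma' = (0.000000, 0.000000); Gamma_uuu = 0.624545, Gamma_uuv = 0.000000, Gamma_uvv = 0.647676, Gamma_vuu = -1.341615, Gamma_vuv = 0.000000, Gamma_vvv = -1.391304
step 0: V^u = -2.0000, V^v = -1.5000
step 1: k1 = (0.000000, 0.000000), k2 = (0.000000, 0.000000), k3 = (0.000000, 0.000000), k4 = (0.000000, 0.000000); V <- V + (h/6)(k1 + 2k2 + 2k3 + k4): V^u = -2.0000, V^v = -1.5000
step 2: k1 = (0.000000, 0.000000), k2 = (0.000000, 0.000000), k3 = (0.000000, 0.000000), k4 = (0.000000, 0.000000); V <- V + (h/6)(k1 + 2k2 + 2k3 + k4): V^u = -2.0000, V^v = -1.5000
step 3: k1 = (0.000000, 0.000000), k2 = (0.000000, 0.000000), k3 = (0.000000, 0.000000), k4 = (0.000000, 0.000000); V <- V + (h/6)(k1 + 2k2 + 2k3 + k4): V^u = -2.0000, V^v = -1.5000
step 4: k1 = (0.000000, 0.000000), k2 = (0.000000, 0.000000), k3 = (0.000000, 0.000000), k4 = (0.000000, 0.000000); V <- V + (h/6)(k1 + 2k2 + 2k3 + k4): V^u = -2.0000, V^v = -1.5000


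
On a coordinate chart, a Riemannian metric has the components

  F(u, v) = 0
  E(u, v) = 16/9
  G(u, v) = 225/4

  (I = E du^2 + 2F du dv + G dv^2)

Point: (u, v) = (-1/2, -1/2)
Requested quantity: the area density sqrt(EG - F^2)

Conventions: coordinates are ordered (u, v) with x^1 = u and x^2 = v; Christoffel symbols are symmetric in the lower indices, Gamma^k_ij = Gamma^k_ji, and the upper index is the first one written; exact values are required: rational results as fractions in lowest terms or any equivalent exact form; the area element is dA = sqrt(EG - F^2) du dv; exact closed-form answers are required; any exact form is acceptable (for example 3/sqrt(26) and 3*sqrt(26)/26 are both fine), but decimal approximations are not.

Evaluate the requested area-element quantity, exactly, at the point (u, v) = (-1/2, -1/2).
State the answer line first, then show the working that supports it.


Answer: sqrt(EG - F^2) = 10

E = 16/9, F = 0, G = 225/4; EG - F^2 = 100


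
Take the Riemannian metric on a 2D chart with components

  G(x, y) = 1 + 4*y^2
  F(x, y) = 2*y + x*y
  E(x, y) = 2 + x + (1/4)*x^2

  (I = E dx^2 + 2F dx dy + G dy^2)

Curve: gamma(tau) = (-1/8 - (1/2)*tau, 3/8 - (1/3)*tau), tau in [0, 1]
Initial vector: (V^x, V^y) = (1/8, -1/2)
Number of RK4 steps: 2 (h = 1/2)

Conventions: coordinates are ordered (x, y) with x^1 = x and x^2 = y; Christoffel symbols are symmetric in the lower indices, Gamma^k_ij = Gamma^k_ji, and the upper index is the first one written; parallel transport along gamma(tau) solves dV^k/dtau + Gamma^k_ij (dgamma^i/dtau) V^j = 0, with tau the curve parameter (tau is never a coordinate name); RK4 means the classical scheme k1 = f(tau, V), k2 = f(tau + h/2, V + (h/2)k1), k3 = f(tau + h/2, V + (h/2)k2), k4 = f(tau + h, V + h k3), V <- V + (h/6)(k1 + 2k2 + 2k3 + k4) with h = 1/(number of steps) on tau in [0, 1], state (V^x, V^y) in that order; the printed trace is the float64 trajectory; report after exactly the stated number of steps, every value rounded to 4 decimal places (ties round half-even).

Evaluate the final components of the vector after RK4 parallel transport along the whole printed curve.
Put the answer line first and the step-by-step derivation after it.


Answer: V^x = -0.0274, V^y = -0.5718

gamma'(tau) = (-1/2, -1/3); f(tau, V)^k = -Gamma^k_ij(gamma(tau)) gamma'^i(tau) V^j; h = 1/2; intermediate values shown to 6 dp
curve data and Christoffel symbols at the stage parameters:
  tau = 0.000000: gamma = (-0.125000, 0.375000), gamma' = (-0.500000, -0.333333); Gamma_xxx = 0.192000, Gamma_xxy = 0.000000, Gamma_xyy = 0.768000, Gamma_yxx = 0.153600, Gamma_yxy = 0.000000, Gamma_yyy = 0.614400
  tau = 0.250000: gamma = (-0.250000, 0.291667), gamma' = (-0.500000, -0.333333); Gamma_xxx = 0.207749, Gamma_xxy = 0.000000, Gamma_xyy = 0.830998, Gamma_yxx = 0.138500, Gamma_yxy = 0.000000, Gamma_yyy = 0.553998
  tau = 0.500000: gamma = (-0.375000, 0.208333), gamma' = (-0.500000, -0.333333); Gamma_xxx = 0.221538, Gamma_xxy = 0.000000, Gamma_xyy = 0.886154, Gamma_yxx = 0.113609, Gamma_yxy = 0.000000, Gamma_yyy = 0.454438
  tau = 0.750000: gamma = (-0.500000, 0.125000), gamma' = (-0.500000, -0.333333); Gamma_xxx = 0.230769, Gamma_xxy = 0.000000, Gamma_xyy = 0.923077, Gamma_yxx = 0.076923, Gamma_yxy = 0.000000, Gamma_yyy = 0.307692
  tau = 1.000000: gamma = (-0.625000, 0.041667), gamma' = (-0.500000, -0.333333); Gamma_xxx = 0.232326, Gamma_xxy = 0.000000, Gamma_xyy = 0.929305, Gamma_yxx = 0.028161, Gamma_yxy = 0.000000, Gamma_yyy = 0.112643
step 0: V^x = 0.1250, V^y = -0.5000
step 1: k1 = (-0.116000, -0.092800), k2 = (-0.134954, -0.089969), k3 = (-0.135250, -0.090167), k4 = (-0.154654, -0.079310); V <- V + (h/6)(k1 + 2k2 + 2k3 + k4): V^x = 0.0574, V^y = -0.5444
step 2: k1 = (-0.154438, -0.079199), k2 = (-0.171420, -0.057140), k3 = (-0.170213, -0.056738), k4 = (-0.180632, -0.021895); V <- V + (h/6)(k1 + 2k2 + 2k3 + k4): V^x = -0.0274, V^y = -0.5718


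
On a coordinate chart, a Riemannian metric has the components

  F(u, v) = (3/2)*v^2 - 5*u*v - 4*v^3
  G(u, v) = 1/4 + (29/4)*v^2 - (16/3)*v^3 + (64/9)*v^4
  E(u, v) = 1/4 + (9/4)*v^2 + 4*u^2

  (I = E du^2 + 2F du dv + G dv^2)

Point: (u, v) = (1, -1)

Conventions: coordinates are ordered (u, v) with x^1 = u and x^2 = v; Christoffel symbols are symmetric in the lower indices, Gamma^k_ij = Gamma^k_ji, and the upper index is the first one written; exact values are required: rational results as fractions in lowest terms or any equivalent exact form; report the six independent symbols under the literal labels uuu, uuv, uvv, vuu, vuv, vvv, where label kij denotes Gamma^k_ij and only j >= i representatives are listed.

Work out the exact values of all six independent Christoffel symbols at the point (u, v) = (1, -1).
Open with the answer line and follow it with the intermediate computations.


Answer: Gamma_uuu = 263/1396, Gamma_uuv = -3231/1396, Gamma_uvv = -6439/1396, Gamma_vuu = 369/1396, Gamma_vuv = 1701/1396, Gamma_vvv = 1327/1396

E = 13/2, F = 21/2, G = 359/18 at the point
E_u = 8, E_v = -9/2, F_u = 5, F_v = -20, G_u = 0, G_v = -1061/18
EG - F^2 = 349/18;  g^inv = (18/349) * [[359/18, -21/2], [-21/2, 13/2]]
first-kind symbols [ij,l] = (1/2)(d_i g_jl + d_j g_il - d_l g_ij): [uu,u] = E_u/2 = 4, [uu,v] = F_u - E_v/2 = 29/4, [uv,u] = E_v/2 = -9/4, [uv,v] = G_u/2 = 0, [vv,u] = F_v - G_u/2 = -20, [vv,v] = G_v/2 = -1061/36
Gamma^u_ij = (G*[ij,u] - F*[ij,v])/(EG - F^2), Gamma^v_ij = (E*[ij,v] - F*[ij,u])/(EG - F^2)


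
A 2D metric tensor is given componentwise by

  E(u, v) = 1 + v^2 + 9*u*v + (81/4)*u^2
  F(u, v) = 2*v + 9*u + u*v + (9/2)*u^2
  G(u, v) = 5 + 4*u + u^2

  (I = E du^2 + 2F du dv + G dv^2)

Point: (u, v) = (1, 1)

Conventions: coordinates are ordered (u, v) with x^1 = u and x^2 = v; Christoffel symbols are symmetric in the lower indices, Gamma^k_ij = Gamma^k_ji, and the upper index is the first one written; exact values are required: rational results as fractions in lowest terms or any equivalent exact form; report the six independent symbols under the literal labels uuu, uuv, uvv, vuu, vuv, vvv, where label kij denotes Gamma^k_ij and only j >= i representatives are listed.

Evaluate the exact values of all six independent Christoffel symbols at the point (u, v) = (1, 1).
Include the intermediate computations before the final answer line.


E = 125/4, F = 33/2, G = 10 at the point
E_u = 99/2, E_v = 11, F_u = 19, F_v = 3, G_u = 6, G_v = 0
EG - F^2 = 161/4;  g^inv = (4/161) * [[10, -33/2], [-33/2, 125/4]]
first-kind symbols [ij,l] = (1/2)(d_i g_jl + d_j g_il - d_l g_ij): [uu,u] = E_u/2 = 99/4, [uu,v] = F_u - E_v/2 = 27/2, [uv,u] = E_v/2 = 11/2, [uv,v] = G_u/2 = 3, [vv,u] = F_v - G_u/2 = 0, [vv,v] = G_v/2 = 0
Gamma^u_ij = (G*[ij,u] - F*[ij,v])/(EG - F^2), Gamma^v_ij = (E*[ij,v] - F*[ij,u])/(EG - F^2)

Answer: Gamma_uuu = 99/161, Gamma_uuv = 22/161, Gamma_uvv = 0, Gamma_vuu = 54/161, Gamma_vuv = 12/161, Gamma_vvv = 0


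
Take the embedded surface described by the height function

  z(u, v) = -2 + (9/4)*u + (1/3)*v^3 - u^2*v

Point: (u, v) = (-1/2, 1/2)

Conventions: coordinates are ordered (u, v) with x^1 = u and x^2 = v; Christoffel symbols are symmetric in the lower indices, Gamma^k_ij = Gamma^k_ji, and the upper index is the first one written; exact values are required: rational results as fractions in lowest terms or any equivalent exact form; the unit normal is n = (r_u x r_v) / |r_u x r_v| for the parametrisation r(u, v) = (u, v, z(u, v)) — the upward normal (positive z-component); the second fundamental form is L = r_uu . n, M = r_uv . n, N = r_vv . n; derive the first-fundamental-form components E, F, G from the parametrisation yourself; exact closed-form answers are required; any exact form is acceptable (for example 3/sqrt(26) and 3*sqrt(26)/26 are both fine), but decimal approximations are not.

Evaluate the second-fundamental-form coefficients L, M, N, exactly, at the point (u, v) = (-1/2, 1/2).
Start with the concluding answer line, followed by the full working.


Answer: L = -4*sqrt(137)/137, M = 4*sqrt(137)/137, N = 4*sqrt(137)/137

z_u = 11/4, z_v = 0, z_uu = -1, z_uv = 1, z_vv = 1
E = 137/16, F = 0, G = 1; answer radicand W^2 = 137/16
unnormalised second-form numerators: l = -1, m = 1, n = 1; L = l/sqrt(137/16), and similarly M = m/sqrt(W^2), N = n/sqrt(W^2)


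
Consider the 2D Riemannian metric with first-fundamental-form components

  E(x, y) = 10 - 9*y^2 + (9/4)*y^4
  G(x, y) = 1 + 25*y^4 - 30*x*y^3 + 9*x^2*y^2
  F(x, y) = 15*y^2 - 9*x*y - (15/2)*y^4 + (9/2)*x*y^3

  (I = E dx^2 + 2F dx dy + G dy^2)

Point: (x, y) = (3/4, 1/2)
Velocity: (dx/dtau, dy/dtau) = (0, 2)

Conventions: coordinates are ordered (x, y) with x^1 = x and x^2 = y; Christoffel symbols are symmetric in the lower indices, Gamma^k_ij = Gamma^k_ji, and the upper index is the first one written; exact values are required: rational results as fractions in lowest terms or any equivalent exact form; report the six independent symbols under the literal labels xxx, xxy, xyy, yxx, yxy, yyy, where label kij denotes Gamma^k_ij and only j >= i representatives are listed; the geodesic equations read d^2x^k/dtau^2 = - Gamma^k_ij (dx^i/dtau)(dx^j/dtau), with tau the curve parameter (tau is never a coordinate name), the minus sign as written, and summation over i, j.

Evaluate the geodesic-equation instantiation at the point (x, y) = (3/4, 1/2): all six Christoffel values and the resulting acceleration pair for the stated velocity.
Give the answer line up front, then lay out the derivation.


Answer: Gamma_xxx = 0, Gamma_xxy = -126/253, Gamma_xyy = 21/23, Gamma_yxx = 0, Gamma_yxy = -6/253, Gamma_yyy = 1/23; accelerations (d^2x/dtau^2, d^2y/dtau^2) = (-84/23, -4/23)

E = 505/64, F = 21/64, G = 65/64 at the point
E_x = 0, E_y = -63/8, F_x = -63/16, F_y = 225/32, G_x = -3/8, G_y = 11/16
EG - F^2 = 253/32;  g^inv = (32/253) * [[65/64, -21/64], [-21/64, 505/64]]
first-kind symbols [ij,l] = (1/2)(d_i g_jl + d_j g_il - d_l g_ij): [xx,x] = E_x/2 = 0, [xx,y] = F_x - E_y/2 = 0, [xy,x] = E_y/2 = -63/16, [xy,y] = G_x/2 = -3/16, [yy,x] = F_y - G_x/2 = 231/32, [yy,y] = G_y/2 = 11/32
Gamma^x_ij = (G*[ij,x] - F*[ij,y])/(EG - F^2), Gamma^y_ij = (E*[ij,y] - F*[ij,x])/(EG - F^2)
Gamma_xxx = 0, Gamma_xxy = -126/253, Gamma_xyy = 21/23, Gamma_yxx = 0, Gamma_yxy = -6/253, Gamma_yyy = 1/23
d^2x/dtau^2 = -(Gamma_xxx*(0)^2 + 2*Gamma_xxy*(0)*(2) + Gamma_xyy*(2)^2) = -84/23
d^2y/dtau^2 = -(Gamma_yxx*(0)^2 + 2*Gamma_yxy*(0)*(2) + Gamma_yyy*(2)^2) = -4/23


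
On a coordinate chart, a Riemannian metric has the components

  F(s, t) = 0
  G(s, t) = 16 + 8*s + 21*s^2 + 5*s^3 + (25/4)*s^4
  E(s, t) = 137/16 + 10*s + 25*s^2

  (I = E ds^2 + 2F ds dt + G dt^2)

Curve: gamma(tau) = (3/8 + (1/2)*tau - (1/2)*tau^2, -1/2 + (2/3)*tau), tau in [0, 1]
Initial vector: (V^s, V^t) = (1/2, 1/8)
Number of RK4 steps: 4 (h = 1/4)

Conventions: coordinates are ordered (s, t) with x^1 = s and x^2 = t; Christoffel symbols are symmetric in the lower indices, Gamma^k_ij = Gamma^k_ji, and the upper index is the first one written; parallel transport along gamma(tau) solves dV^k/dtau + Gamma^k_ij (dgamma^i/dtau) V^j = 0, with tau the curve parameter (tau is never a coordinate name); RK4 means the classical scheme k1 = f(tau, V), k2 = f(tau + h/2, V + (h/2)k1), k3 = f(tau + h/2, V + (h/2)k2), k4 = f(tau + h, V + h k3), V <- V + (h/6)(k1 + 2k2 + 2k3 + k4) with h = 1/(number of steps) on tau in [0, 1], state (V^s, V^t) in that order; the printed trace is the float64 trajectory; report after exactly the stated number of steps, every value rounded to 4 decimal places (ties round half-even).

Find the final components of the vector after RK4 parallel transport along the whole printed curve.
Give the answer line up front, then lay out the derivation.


Answer: V^s = 0.5088, V^t = -0.0968

gamma'(tau) = (1/2 - tau, 2/3); f(tau, V)^k = -Gamma^k_ij(gamma(tau)) gamma'^i(tau) V^j; h = 1/4; intermediate values shown to 6 dp
curve data and Christoffel symbols at the stage parameters:
  tau = 0.000000: gamma = (0.375000, -0.500000), gamma' = (0.500000, 0.666667); Gamma_sss = 0.908193, Gamma_sst = 0.000000, Gamma_stt = -0.858527, Gamma_tss = 0.000000, Gamma_tst = 0.608264, Gamma_ttt = 0.000000
  tau = 0.125000: gamma = (0.429688, -0.416667), gamma' = (0.375000, 0.666667); Gamma_sss = 0.900832, Gamma_sst = 0.000000, Gamma_stt = -0.881242, Gamma_tss = 0.000000, Gamma_tst = 0.643686, Gamma_ttt = 0.000000
  tau = 0.250000: gamma = (0.468750, -0.333333), gamma' = (0.250000, 0.666667); Gamma_sss = 0.891992, Gamma_sst = 0.000000, Gamma_stt = -0.895215, Gamma_tss = 0.000000, Gamma_tst = 0.666342, Gamma_ttt = 0.000000
  tau = 0.375000: gamma = (0.492188, -0.250000), gamma' = (0.125000, 0.666667); Gamma_sss = 0.885577, Gamma_sst = 0.000000, Gamma_stt = -0.902900, Gamma_tss = 0.000000, Gamma_tst = 0.678907, Gamma_ttt = 0.000000
  tau = 0.500000: gamma = (0.500000, -0.166667), gamma' = (0.000000, 0.666667); Gamma_sss = 0.883281, Gamma_sst = 0.000000, Gamma_stt = -0.905363, Gamma_tss = 0.000000, Gamma_tst = 0.682927, Gamma_ttt = 0.000000
  tau = 0.625000: gamma = (0.492188, -0.083333), gamma' = (-0.125000, 0.666667); Gamma_sss = 0.885577, Gamma_sst = 0.000000, Gamma_stt = -0.902900, Gamma_tss = 0.000000, Gamma_tst = 0.678907, Gamma_ttt = 0.000000
  tau = 0.750000: gamma = (0.468750, 0.000000), gamma' = (-0.250000, 0.666667); Gamma_sss = 0.891992, Gamma_sst = 0.000000, Gamma_stt = -0.895215, Gamma_tss = 0.000000, Gamma_tst = 0.666342, Gamma_ttt = 0.000000
  tau = 0.875000: gamma = (0.429688, 0.083333), gamma' = (-0.375000, 0.666667); Gamma_sss = 0.900832, Gamma_sst = 0.000000, Gamma_stt = -0.881242, Gamma_tss = 0.000000, Gamma_tst = 0.643686, Gamma_ttt = 0.000000
  tau = 1.000000: gamma = (0.375000, 0.166667), gamma' = (-0.500000, 0.666667); Gamma_sss = 0.908193, Gamma_sst = 0.000000, Gamma_stt = -0.858527, Gamma_tss = 0.000000, Gamma_tst = 0.608264, Gamma_ttt = 0.000000
step 0: V^s = 0.5000, V^t = 0.1250
step 1: k1 = (-0.155504, -0.240771), k2 = (-0.106584, -0.229129), k3 = (-0.107795, -0.232104), k4 = (-0.065519, -0.221300); V <- V + (h/6)(k1 + 2k2 + 2k3 + k4): V^s = 0.4729, V^t = 0.0673
step 2: k1 = (-0.065290, -0.221300), k2 = (-0.027582, -0.213719), k3 = (-0.027534, -0.215933), k4 = (0.008044, -0.212182); V <- V + (h/6)(k1 + 2k2 + 2k3 + k4): V^s = 0.4659, V^t = 0.0134
step 3: k1 = (0.008115, -0.212139), k2 = (0.043823, -0.212458), k3 = (0.044293, -0.214482), k4 = (0.082397, -0.218599); V <- V + (h/6)(k1 + 2k2 + 2k3 + k4): V^s = 0.4771, V^t = -0.0401
step 4: k1 = (0.082463, -0.218601), k2 = (0.125039, -0.225413), k3 = (0.126336, -0.227902), k4 = (0.175424, -0.235779); V <- V + (h/6)(k1 + 2k2 + 2k3 + k4): V^s = 0.5088, V^t = -0.0968


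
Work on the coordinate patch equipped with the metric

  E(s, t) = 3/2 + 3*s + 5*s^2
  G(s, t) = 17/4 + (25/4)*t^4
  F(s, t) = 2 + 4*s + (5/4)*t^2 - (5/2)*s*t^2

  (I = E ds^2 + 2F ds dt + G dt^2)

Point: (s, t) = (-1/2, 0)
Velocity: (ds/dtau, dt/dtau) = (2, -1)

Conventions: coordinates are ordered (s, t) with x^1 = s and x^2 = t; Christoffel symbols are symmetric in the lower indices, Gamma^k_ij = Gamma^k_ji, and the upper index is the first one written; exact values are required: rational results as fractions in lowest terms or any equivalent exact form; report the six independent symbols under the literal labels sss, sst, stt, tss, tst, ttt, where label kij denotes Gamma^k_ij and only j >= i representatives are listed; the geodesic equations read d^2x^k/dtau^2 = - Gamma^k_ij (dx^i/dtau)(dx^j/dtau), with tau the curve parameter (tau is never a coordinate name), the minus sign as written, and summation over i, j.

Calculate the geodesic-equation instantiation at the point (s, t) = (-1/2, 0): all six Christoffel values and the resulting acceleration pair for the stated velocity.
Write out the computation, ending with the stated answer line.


E = 5/4, F = 0, G = 17/4 at the point
E_s = -2, E_t = 0, F_s = 4, F_t = 0, G_s = 0, G_t = 0
EG - F^2 = 85/16;  g^inv = (16/85) * [[17/4, 0], [0, 5/4]]
first-kind symbols [ij,l] = (1/2)(d_i g_jl + d_j g_il - d_l g_ij): [ss,s] = E_s/2 = -1, [ss,t] = F_s - E_t/2 = 4, [st,s] = E_t/2 = 0, [st,t] = G_s/2 = 0, [tt,s] = F_t - G_s/2 = 0, [tt,t] = G_t/2 = 0
Gamma^s_ij = (G*[ij,s] - F*[ij,t])/(EG - F^2), Gamma^t_ij = (E*[ij,t] - F*[ij,s])/(EG - F^2)
Gamma_sss = -4/5, Gamma_sst = 0, Gamma_stt = 0, Gamma_tss = 16/17, Gamma_tst = 0, Gamma_ttt = 0
d^2s/dtau^2 = -(Gamma_sss*(2)^2 + 2*Gamma_sst*(2)*(-1) + Gamma_stt*(-1)^2) = 16/5
d^2t/dtau^2 = -(Gamma_tss*(2)^2 + 2*Gamma_tst*(2)*(-1) + Gamma_ttt*(-1)^2) = -64/17

Answer: Gamma_sss = -4/5, Gamma_sst = 0, Gamma_stt = 0, Gamma_tss = 16/17, Gamma_tst = 0, Gamma_ttt = 0; accelerations (d^2s/dtau^2, d^2t/dtau^2) = (16/5, -64/17)


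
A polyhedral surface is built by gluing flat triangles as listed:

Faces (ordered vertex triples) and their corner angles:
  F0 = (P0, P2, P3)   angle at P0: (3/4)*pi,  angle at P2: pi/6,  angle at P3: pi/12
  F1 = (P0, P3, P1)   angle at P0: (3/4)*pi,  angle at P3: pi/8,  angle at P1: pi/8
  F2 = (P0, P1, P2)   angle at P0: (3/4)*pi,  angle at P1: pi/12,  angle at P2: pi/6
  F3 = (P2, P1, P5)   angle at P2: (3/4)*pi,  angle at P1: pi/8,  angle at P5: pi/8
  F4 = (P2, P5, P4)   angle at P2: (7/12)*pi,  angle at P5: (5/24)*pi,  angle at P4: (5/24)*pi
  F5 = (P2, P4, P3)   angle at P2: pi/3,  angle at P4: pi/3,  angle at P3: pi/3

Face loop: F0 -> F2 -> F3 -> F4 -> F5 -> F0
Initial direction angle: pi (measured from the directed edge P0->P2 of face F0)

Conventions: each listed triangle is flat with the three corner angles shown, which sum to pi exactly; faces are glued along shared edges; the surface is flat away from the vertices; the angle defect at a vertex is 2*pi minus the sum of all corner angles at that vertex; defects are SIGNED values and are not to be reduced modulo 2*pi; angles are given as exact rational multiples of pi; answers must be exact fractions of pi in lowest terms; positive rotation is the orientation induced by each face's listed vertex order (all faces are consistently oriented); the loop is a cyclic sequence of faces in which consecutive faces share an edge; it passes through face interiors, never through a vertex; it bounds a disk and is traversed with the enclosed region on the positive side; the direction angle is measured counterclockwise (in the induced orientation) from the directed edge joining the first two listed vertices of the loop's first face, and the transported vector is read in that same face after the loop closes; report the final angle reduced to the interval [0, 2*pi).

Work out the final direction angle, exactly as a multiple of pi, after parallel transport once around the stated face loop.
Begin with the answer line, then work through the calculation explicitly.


Answer: final direction angle = pi

enclosed vertex P2: corner angles sum to 2*pi, defect = 2*pi - 2*pi = 0
holonomy = initial angle + sum of enclosed defects (mod 2*pi), positive in the induced orientation
final angle = pi + 0 = pi (mod 2*pi)


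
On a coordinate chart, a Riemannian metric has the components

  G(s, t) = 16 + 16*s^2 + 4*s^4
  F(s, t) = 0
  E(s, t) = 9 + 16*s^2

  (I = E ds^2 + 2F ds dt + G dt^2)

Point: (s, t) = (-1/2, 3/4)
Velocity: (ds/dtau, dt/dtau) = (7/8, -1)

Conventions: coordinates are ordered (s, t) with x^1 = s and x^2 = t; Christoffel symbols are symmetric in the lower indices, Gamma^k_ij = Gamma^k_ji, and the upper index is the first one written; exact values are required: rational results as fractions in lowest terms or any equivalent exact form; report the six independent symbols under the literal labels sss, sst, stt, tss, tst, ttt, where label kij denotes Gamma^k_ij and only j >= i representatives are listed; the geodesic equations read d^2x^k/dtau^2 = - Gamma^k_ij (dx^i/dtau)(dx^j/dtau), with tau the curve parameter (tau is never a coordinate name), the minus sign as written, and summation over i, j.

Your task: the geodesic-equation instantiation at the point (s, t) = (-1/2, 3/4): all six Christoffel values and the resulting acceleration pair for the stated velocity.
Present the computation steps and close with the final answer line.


E = 13, F = 0, G = 81/4 at the point
E_s = -16, E_t = 0, F_s = 0, F_t = 0, G_s = -18, G_t = 0
EG - F^2 = 1053/4;  g^inv = (4/1053) * [[81/4, 0], [0, 13]]
first-kind symbols [ij,l] = (1/2)(d_i g_jl + d_j g_il - d_l g_ij): [ss,s] = E_s/2 = -8, [ss,t] = F_s - E_t/2 = 0, [st,s] = E_t/2 = 0, [st,t] = G_s/2 = -9, [tt,s] = F_t - G_s/2 = 9, [tt,t] = G_t/2 = 0
Gamma^s_ij = (G*[ij,s] - F*[ij,t])/(EG - F^2), Gamma^t_ij = (E*[ij,t] - F*[ij,s])/(EG - F^2)
Gamma_sss = -8/13, Gamma_sst = 0, Gamma_stt = 9/13, Gamma_tss = 0, Gamma_tst = -4/9, Gamma_ttt = 0
d^2s/dtau^2 = -(Gamma_sss*(7/8)^2 + 2*Gamma_sst*(7/8)*(-1) + Gamma_stt*(-1)^2) = -23/104
d^2t/dtau^2 = -(Gamma_tss*(7/8)^2 + 2*Gamma_tst*(7/8)*(-1) + Gamma_ttt*(-1)^2) = -7/9

Answer: Gamma_sss = -8/13, Gamma_sst = 0, Gamma_stt = 9/13, Gamma_tss = 0, Gamma_tst = -4/9, Gamma_ttt = 0; accelerations (d^2s/dtau^2, d^2t/dtau^2) = (-23/104, -7/9)


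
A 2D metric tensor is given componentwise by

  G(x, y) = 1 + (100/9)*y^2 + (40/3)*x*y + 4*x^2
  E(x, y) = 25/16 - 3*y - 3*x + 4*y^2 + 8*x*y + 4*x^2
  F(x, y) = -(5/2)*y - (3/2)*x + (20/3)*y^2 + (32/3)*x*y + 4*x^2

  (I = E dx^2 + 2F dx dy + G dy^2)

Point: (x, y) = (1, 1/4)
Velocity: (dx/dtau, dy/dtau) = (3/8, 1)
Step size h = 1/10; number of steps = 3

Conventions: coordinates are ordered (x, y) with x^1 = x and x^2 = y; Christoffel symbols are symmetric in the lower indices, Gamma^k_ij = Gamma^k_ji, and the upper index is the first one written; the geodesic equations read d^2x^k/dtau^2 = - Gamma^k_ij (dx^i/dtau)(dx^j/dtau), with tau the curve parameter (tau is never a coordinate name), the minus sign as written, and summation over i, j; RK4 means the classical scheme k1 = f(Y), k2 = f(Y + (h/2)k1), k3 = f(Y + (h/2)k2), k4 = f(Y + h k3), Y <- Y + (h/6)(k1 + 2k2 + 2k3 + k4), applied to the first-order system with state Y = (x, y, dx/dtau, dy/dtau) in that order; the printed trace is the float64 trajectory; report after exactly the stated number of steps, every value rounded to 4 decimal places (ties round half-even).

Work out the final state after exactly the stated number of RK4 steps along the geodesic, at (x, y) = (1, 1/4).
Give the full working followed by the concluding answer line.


f(Y) = (dx/dtau, dy/dtau, -Gamma^x_ij Y'^i Y'^j, -Gamma^y_ij Y'^i Y'^j) with the Gammas evaluated at the stage position; h = 0.100000; intermediate values shown to 6 dp
step 0: x = 1.0000, y = 0.2500, dx/dtau = 0.3750, dy/dtau = 1.0000
step 1:
  k1: at (x, y) = (1.000000, 0.250000), (dx/dtau, dy/dtau) = (0.375000, 1.000000); Gamma_xxx = 0.289489, Gamma_xxy = 0.289489, Gamma_xyy = 0.482481, Gamma_yxx = 0.468696, Gamma_yxy = 0.468696, Gamma_yyy = 0.781160; k1 = (0.375000, 1.000000, -0.740307, -1.198593)
  k2: at (x, y) = (1.018750, 0.300000), (dx/dtau, dy/dtau) = (0.337985, 0.940070); Gamma_xxx = 0.273768, Gamma_xxy = 0.273768, Gamma_xyy = 0.456280, Gamma_yxx = 0.440567, Gamma_yxy = 0.440567, Gamma_yyy = 0.734278; k2 = (0.337985, 0.940070, -0.608470, -0.979194)
  k3: at (x, y) = (1.016899, 0.297004), (dx/dtau, dy/dtau) = (0.344576, 0.951040); Gamma_xxx = 0.274742, Gamma_xxy = 0.274742, Gamma_xyy = 0.457904, Gamma_yxx = 0.442414, Gamma_yxy = 0.442414, Gamma_yyy = 0.737357; k3 = (0.344576, 0.951040, -0.626854, -1.009416)
  k4: at (x, y) = (1.034458, 0.345104), (dx/dtau, dy/dtau) = (0.312315, 0.899058); Gamma_xxx = 0.260921, Gamma_xxy = 0.260921, Gamma_xyy = 0.434869, Gamma_yxx = 0.418080, Gamma_yxy = 0.418080, Gamma_yyy = 0.696800; k4 = (0.312315, 0.899058, -0.523485, -0.838792)
  Y <- Y + (h/6)(k1 + 2k2 + 2k3 + k4): x = 1.0342, y = 0.3447, dx/dtau = 0.3128, dy/dtau = 0.8998
step 2:
  k1: at (x, y) = (1.034207, 0.344688), (dx/dtau, dy/dtau) = (0.312759, 0.899757); Gamma_xxx = 0.261045, Gamma_xxy = 0.261045, Gamma_xyy = 0.435075, Gamma_yxx = 0.418310, Gamma_yxy = 0.418310, Gamma_yyy = 0.697184; k1 = (0.312759, 0.899757, -0.524675, -0.840763)
  k2: at (x, y) = (1.049845, 0.389676), (dx/dtau, dy/dtau) = (0.286526, 0.857718); Gamma_xxx = 0.249253, Gamma_xxy = 0.249253, Gamma_xyy = 0.415422, Gamma_yxx = 0.397885, Gamma_yxy = 0.397885, Gamma_yyy = 0.663142; k2 = (0.286526, 0.857718, -0.448593, -0.716093)
  k3: at (x, y) = (1.048534, 0.387574), (dx/dtau, dy/dtau) = (0.290330, 0.863952); Gamma_xxx = 0.249834, Gamma_xxy = 0.249834, Gamma_xyy = 0.416390, Gamma_yxx = 0.398962, Gamma_yxy = 0.398962, Gamma_yyy = 0.664937; k3 = (0.290330, 0.863952, -0.457190, -0.730091)
  k4: at (x, y) = (1.063240, 0.431083), (dx/dtau, dy/dtau) = (0.267040, 0.826748); Gamma_xxx = 0.239305, Gamma_xxy = 0.239305, Gamma_xyy = 0.398842, Gamma_yxx = 0.380921, Gamma_yxy = 0.380921, Gamma_yyy = 0.634868; k4 = (0.267040, 0.826748, -0.395344, -0.629299)
  Y <- Y + (h/6)(k1 + 2k2 + 2k3 + k4): x = 1.0631, y = 0.4309, dx/dtau = 0.2672, dy/dtau = 0.8270
step 3:
  k1: at (x, y) = (1.063099, 0.430852), (dx/dtau, dy/dtau) = (0.267233, 0.827049); Gamma_xxx = 0.239364, Gamma_xxy = 0.239364, Gamma_xyy = 0.398941, Gamma_yxx = 0.381029, Gamma_yxy = 0.381029, Gamma_yyy = 0.635048; k1 = (0.267233, 0.827049, -0.395780, -0.630016)
  k2: at (x, y) = (1.076461, 0.472205), (dx/dtau, dy/dtau) = (0.247444, 0.795549); Gamma_xxx = 0.230130, Gamma_xxy = 0.230130, Gamma_xyy = 0.383550, Gamma_yxx = 0.365386, Gamma_yxy = 0.365386, Gamma_yyy = 0.608976; k2 = (0.247444, 0.795549, -0.347443, -0.551646)
  k3: at (x, y) = (1.075471, 0.470630), (dx/dtau, dy/dtau) = (0.249861, 0.799467); Gamma_xxx = 0.230507, Gamma_xxy = 0.230507, Gamma_xyy = 0.384179, Gamma_yxx = 0.366075, Gamma_yxy = 0.366075, Gamma_yyy = 0.610124; k3 = (0.249861, 0.799467, -0.352028, -0.559064)
  k4: at (x, y) = (1.088085, 0.510799), (dx/dtau, dy/dtau) = (0.232030, 0.771143); Gamma_xxx = 0.222152, Gamma_xxy = 0.222152, Gamma_xyy = 0.370253, Gamma_yxx = 0.352031, Gamma_yxy = 0.352031, Gamma_yyy = 0.586718; k4 = (0.232030, 0.771143, -0.311634, -0.493827)
  Y <- Y + (h/6)(k1 + 2k2 + 2k3 + k4): x = 1.0880, y = 0.5107, dx/dtau = 0.2321, dy/dtau = 0.7713

Answer: x = 1.0880, y = 0.5107, dx/dtau = 0.2321, dy/dtau = 0.7713


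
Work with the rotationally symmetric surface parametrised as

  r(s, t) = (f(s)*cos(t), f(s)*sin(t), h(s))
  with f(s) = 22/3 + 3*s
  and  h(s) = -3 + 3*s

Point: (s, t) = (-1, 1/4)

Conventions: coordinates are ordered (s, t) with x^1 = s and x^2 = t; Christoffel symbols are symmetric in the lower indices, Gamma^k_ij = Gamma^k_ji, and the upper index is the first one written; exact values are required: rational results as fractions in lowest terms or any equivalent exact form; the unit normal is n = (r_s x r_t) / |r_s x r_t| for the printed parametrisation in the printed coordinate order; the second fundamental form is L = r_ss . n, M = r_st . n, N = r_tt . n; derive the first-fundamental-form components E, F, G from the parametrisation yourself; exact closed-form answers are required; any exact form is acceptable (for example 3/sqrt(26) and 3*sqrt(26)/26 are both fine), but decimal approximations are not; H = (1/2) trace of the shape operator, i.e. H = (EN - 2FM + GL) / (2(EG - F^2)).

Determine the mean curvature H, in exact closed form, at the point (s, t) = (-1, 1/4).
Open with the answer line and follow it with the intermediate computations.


Answer: H = 3*sqrt(2)/52

f = 13/3, f' = 3, f'' = 0, h' = 3, h'' = 0
E = 18, F = 0, G = 169/9; answer radicand W^2 = 18
unnormalised second-form numerators: l = 0, m = 0, n = 13; L = l/sqrt(18), and similarly M = m/sqrt(W^2), N = n/sqrt(W^2)
H = (E*n - 2*F*m + G*l) / (2*(EG - F^2)*sqrt(W^2)); E*n - 2*F*m + G*l = 234, EG - F^2 = 338, so H = (9/26)/sqrt(18)


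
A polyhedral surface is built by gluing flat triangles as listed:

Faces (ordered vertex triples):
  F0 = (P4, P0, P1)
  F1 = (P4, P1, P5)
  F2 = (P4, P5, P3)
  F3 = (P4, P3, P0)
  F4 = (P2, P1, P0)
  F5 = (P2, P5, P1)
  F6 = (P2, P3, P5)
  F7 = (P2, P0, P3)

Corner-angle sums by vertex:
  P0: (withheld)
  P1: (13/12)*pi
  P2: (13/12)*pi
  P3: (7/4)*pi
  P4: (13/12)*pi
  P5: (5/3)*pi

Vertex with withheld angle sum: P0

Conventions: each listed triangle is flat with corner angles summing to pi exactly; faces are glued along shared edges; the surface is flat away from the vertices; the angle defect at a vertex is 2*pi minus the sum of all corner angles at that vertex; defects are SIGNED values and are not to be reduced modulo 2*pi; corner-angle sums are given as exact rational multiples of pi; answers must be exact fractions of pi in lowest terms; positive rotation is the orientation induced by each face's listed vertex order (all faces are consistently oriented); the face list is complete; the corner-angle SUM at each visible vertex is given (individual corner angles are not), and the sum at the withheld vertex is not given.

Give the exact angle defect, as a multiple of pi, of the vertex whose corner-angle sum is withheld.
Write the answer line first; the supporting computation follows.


Answer: defect(P0) = (2/3)*pi

V = 6, E = 12, F = 8; chi = V - E + F = 2
Gauss-Bonnet: total defect = 2*pi*chi = 4*pi; visible defects sum to (10/3)*pi


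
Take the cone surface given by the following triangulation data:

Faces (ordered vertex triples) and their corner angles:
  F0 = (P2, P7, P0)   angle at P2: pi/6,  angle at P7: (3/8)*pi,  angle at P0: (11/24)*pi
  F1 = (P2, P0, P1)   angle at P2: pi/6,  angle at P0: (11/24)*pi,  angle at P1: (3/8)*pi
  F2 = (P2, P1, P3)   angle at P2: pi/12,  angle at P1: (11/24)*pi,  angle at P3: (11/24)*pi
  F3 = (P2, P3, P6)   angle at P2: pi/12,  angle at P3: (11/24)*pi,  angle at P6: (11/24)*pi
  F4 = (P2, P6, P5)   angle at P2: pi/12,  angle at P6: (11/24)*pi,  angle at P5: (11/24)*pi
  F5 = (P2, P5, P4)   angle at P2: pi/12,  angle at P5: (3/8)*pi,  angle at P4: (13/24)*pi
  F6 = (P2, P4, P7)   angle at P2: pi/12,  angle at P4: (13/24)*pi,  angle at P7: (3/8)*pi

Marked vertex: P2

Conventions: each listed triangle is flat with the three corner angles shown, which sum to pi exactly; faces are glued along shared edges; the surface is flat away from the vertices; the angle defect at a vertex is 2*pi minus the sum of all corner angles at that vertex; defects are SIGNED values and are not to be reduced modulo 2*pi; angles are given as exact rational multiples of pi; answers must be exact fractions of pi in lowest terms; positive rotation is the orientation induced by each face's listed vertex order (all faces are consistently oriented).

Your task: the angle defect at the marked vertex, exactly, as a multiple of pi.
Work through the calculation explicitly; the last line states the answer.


Sum of corner angles at P2: (3/4)*pi
defect = 2*pi - (3/4)*pi

Answer: defect(P2) = (5/4)*pi


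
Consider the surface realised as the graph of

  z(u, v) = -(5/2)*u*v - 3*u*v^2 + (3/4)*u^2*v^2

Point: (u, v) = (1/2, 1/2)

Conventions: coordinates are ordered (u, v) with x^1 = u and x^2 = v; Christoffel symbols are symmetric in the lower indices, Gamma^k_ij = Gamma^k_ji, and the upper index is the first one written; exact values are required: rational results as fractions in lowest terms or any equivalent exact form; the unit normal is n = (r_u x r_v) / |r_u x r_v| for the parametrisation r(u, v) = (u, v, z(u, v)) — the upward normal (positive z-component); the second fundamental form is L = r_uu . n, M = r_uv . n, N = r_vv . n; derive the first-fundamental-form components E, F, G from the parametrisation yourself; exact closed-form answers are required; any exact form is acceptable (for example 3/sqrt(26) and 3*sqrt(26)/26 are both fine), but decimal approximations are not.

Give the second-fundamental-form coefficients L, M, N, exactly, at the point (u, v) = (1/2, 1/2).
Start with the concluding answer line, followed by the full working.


Answer: L = sqrt(2778)/463, M = -38*sqrt(2778)/1389, N = -7*sqrt(2778)/463

z_u = -29/16, z_v = -41/16, z_uu = 3/8, z_uv = -19/4, z_vv = -21/8
E = 1097/256, F = 1189/256, G = 1937/256; answer radicand W^2 = 1389/128
unnormalised second-form numerators: l = 3/8, m = -19/4, n = -21/8; L = l/sqrt(1389/128), and similarly M = m/sqrt(W^2), N = n/sqrt(W^2)


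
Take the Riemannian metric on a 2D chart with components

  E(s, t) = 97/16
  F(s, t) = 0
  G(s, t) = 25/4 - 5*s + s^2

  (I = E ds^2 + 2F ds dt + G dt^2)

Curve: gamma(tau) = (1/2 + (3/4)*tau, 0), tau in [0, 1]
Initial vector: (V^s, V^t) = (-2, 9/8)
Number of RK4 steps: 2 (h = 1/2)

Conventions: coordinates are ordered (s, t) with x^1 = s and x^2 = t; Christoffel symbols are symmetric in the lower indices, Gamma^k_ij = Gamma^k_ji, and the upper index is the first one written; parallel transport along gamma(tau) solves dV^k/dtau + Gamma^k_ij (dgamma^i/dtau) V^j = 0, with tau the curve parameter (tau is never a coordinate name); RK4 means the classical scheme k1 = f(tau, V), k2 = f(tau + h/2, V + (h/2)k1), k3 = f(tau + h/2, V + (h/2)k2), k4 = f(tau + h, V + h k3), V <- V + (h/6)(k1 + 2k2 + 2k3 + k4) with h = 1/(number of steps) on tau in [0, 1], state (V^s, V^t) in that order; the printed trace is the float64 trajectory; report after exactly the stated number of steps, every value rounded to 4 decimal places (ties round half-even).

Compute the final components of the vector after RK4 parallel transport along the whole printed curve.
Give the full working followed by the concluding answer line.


gamma'(tau) = (3/4, 0); f(tau, V)^k = -Gamma^k_ij(gamma(tau)) gamma'^i(tau) V^j; h = 1/2; intermediate values shown to 6 dp
curve data and Christoffel symbols at the stage parameters:
  tau = 0.000000: gamma = (0.500000, 0.000000), gamma' = (0.750000, 0.000000); Gamma_sss = 0.000000, Gamma_sst = 0.000000, Gamma_stt = 0.329897, Gamma_tss = 0.000000, Gamma_tst = -0.500000, Gamma_ttt = 0.000000
  tau = 0.250000: gamma = (0.687500, 0.000000), gamma' = (0.750000, 0.000000); Gamma_sss = 0.000000, Gamma_sst = 0.000000, Gamma_stt = 0.298969, Gamma_tss = 0.000000, Gamma_tst = -0.551724, Gamma_ttt = 0.000000
  tau = 0.500000: gamma = (0.875000, 0.000000), gamma' = (0.750000, 0.000000); Gamma_sss = 0.000000, Gamma_sst = 0.000000, Gamma_stt = 0.268041, Gamma_tss = 0.000000, Gamma_tst = -0.615385, Gamma_ttt = 0.000000
  tau = 0.750000: gamma = (1.062500, 0.000000), gamma' = (0.750000, 0.000000); Gamma_sss = 0.000000, Gamma_sst = 0.000000, Gamma_stt = 0.237113, Gamma_tss = 0.000000, Gamma_tst = -0.695652, Gamma_ttt = 0.000000
  tau = 1.000000: gamma = (1.250000, 0.000000), gamma' = (0.750000, 0.000000); Gamma_sss = 0.000000, Gamma_sst = 0.000000, Gamma_stt = 0.206186, Gamma_tss = 0.000000, Gamma_tst = -0.800000, Gamma_ttt = 0.000000
step 0: V^s = -2.0000, V^t = 1.1250
step 1: k1 = (0.000000, 0.421875), k2 = (0.000000, 0.509159), k3 = (0.000000, 0.518189), k4 = (0.000000, 0.638813); V <- V + (h/6)(k1 + 2k2 + 2k3 + k4): V^s = -2.0000, V^t = 1.3846
step 2: k1 = (0.000000, 0.639053), k2 = (0.000000, 0.805763), k3 = (0.000000, 0.827508), k4 = (0.000000, 1.079021); V <- V + (h/6)(k1 + 2k2 + 2k3 + k4): V^s = -2.0000, V^t = 1.8000

Answer: V^s = -2.0000, V^t = 1.8000
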